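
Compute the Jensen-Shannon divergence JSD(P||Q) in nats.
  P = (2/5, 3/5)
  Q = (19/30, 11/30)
0.0275 nats

Jensen-Shannon divergence is:
JSD(P||Q) = 0.5 × D_KL(P||M) + 0.5 × D_KL(Q||M)
where M = 0.5 × (P + Q) is the mixture distribution.

M = 0.5 × (2/5, 3/5) + 0.5 × (19/30, 11/30) = (0.516667, 0.483333)

D_KL(P||M) = 0.0274 nats
D_KL(Q||M) = 0.0277 nats

JSD(P||Q) = 0.5 × 0.0274 + 0.5 × 0.0277 = 0.0275 nats

Unlike KL divergence, JSD is symmetric and bounded: 0 ≤ JSD ≤ log(2).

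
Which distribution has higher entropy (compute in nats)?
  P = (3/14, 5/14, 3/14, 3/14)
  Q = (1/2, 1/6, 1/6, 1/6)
P

Computing entropies in nats:
H(P) = 1.3580
H(Q) = 1.2425

Distribution P has higher entropy.

Intuition: The distribution closer to uniform (more spread out) has higher entropy.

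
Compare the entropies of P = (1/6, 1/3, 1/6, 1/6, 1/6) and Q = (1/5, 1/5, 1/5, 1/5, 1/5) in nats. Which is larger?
Q

Computing entropies in nats:
H(P) = 1.5607
H(Q) = 1.6094

Distribution Q has higher entropy.

Intuition: The distribution closer to uniform (more spread out) has higher entropy.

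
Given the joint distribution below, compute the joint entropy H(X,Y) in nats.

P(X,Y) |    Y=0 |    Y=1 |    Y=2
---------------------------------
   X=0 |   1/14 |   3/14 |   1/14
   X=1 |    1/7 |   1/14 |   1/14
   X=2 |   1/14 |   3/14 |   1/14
2.0692 nats

Joint entropy is H(X,Y) = -Σ_{x,y} p(x,y) log p(x,y).

Summing over all non-zero entries:
H(X,Y) = -[1/14·log_e(1/14) + 3/14·log_e(3/14) + 1/14·log_e(1/14) + 1/7·log_e(1/7) + 1/14·log_e(1/14) + 1/14·log_e(1/14) + 1/14·log_e(1/14) + 3/14·log_e(3/14) + 1/14·log_e(1/14)]
H(X,Y) = 2.0692 nats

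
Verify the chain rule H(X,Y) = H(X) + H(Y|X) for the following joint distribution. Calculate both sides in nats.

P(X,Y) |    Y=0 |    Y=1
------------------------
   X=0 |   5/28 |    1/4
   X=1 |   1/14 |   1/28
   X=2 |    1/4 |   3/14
H(X,Y) = 1.6384, H(X) = 0.9587, H(Y|X) = 0.6797 (all in nats)

Chain rule: H(X,Y) = H(X) + H(Y|X)

Left side — joint entropy directly:
H(X,Y) = -Σ p(x,y) log p(x,y) = 1.6384 nats

Right side — compute H(Y|X) from the conditional distributions:
P(X) = (3/7, 3/28, 13/28), so H(X) = 0.9587 nats
H(Y|X) = Σ_x P(X=x) · H(Y|X=x):
  P(Y|X=0) = (5/12, 7/12), H(Y|X=0) = 0.6792, weight P(X=0) = 3/7
  P(Y|X=1) = (2/3, 1/3), H(Y|X=1) = 0.6365, weight P(X=1) = 3/28
  P(Y|X=2) = (7/13, 6/13), H(Y|X=2) = 0.6902, weight P(X=2) = 13/28
H(Y|X) = 0.6797 nats

H(X) + H(Y|X) = 0.9587 + 0.6797 = 1.6384 nats

Both sides equal 1.6384 nats. ✓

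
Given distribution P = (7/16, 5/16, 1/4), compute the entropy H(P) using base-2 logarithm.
1.5462 bits

Shannon entropy is H(X) = -Σ p(x) log p(x).

For P = (7/16, 5/16, 1/4):
H = -7/16 × log_2(7/16) -5/16 × log_2(5/16) -1/4 × log_2(1/4)
H = 1.5462 bits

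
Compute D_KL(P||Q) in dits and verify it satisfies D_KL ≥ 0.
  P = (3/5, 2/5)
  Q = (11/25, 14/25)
0.0224 dits

KL divergence satisfies the Gibbs inequality: D_KL(P||Q) ≥ 0 for all distributions P, Q.

D_KL(P||Q) = Σ p(x) log(p(x)/q(x))
Term by term:
  x=0: 3/5 × log_10[(3/5)/(11/25)] = 0.0808
  x=1: 2/5 × log_10[(2/5)/(14/25)] = -0.0585
D_KL(P||Q) = 0.0224 dits

D_KL(P||Q) = 0.0224 ≥ 0 ✓

This non-negativity is a fundamental property: relative entropy cannot be negative because it measures how different Q is from P.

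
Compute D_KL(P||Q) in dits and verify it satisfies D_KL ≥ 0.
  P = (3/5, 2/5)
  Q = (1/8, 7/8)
0.2728 dits

KL divergence satisfies the Gibbs inequality: D_KL(P||Q) ≥ 0 for all distributions P, Q.

D_KL(P||Q) = Σ p(x) log(p(x)/q(x))
Term by term:
  x=0: 3/5 × log_10[(3/5)/(1/8)] = 0.4087
  x=1: 2/5 × log_10[(2/5)/(7/8)] = -0.1360
D_KL(P||Q) = 0.2728 dits

D_KL(P||Q) = 0.2728 ≥ 0 ✓

This non-negativity is a fundamental property: relative entropy cannot be negative because it measures how different Q is from P.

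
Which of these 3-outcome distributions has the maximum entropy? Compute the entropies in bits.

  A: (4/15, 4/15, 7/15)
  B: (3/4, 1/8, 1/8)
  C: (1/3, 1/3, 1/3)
C

For a discrete distribution over n outcomes, entropy is maximized by the uniform distribution.

Computing entropies:
H(A) = 1.5301 bits
H(B) = 1.0613 bits
H(C) = 1.5850 bits

The uniform distribution (where all probabilities equal 1/3) achieves the maximum entropy of log_2(3) = 1.5850 bits.

Distribution C has the highest entropy.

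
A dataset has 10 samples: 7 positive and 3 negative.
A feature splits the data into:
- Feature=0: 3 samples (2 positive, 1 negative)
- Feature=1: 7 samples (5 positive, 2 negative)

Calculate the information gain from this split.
0.0016 bits

Information Gain = H(Y) - H(Y|Feature)

Before split:
P(positive) = 7/10 = 0.7000
H(Y) = 0.8813 bits

After split:
Feature=0: H = 0.9183 bits (weight = 3/10)
Feature=1: H = 0.8631 bits (weight = 7/10)
H(Y|Feature) = (3/10)×0.9183 + (7/10)×0.8631 = 0.8797 bits

Information Gain = 0.8813 - 0.8797 = 0.0016 bits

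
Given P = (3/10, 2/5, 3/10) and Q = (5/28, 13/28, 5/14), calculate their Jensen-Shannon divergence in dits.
0.0044 dits

Jensen-Shannon divergence is:
JSD(P||Q) = 0.5 × D_KL(P||M) + 0.5 × D_KL(Q||M)
where M = 0.5 × (P + Q) is the mixture distribution.

M = 0.5 × (3/10, 2/5, 3/10) + 0.5 × (5/28, 13/28, 5/14) = (0.239286, 0.432143, 0.328571)

D_KL(P||M) = 0.0042 dits
D_KL(Q||M) = 0.0047 dits

JSD(P||Q) = 0.5 × 0.0042 + 0.5 × 0.0047 = 0.0044 dits

Unlike KL divergence, JSD is symmetric and bounded: 0 ≤ JSD ≤ log(2).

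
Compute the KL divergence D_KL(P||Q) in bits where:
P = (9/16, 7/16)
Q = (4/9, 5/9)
0.0404 bits

KL divergence: D_KL(P||Q) = Σ p(x) log(p(x)/q(x))

Computing term by term:
  x=0: 9/16 × log_2[(9/16)/(4/9)] = 9/16 × 0.3399 = 0.1912
  x=1: 7/16 × log_2[(7/16)/(5/9)] = 7/16 × -0.3446 = -0.1508

D_KL(P||Q) = 0.0404 bits

Note: KL divergence is always non-negative and equals 0 iff P = Q.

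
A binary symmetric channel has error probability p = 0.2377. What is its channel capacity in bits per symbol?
0.2088 bits

For a binary symmetric channel (BSC) with error probability p:
Capacity C = 1 - H(p) bits per symbol

where H(p) = -p log₂(p) - (1-p) log₂(1-p) is the binary entropy function.

H(0.2377) = 0.7912 bits
C = 1 - 0.7912 = 0.2088 bits per symbol

This means we can reliably transmit up to 0.2088 bits of information per channel use.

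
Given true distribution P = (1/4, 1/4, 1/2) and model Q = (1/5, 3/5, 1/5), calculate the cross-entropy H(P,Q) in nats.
1.3348 nats

Cross-entropy: H(P,Q) = -Σ p(x) log q(x)

Alternatively: H(P,Q) = H(P) + D_KL(P||Q)
H(P) = 1.0397 nats
D_KL(P||Q) = 0.2951 nats

H(P,Q) = 1.0397 + 0.2951 = 1.3348 nats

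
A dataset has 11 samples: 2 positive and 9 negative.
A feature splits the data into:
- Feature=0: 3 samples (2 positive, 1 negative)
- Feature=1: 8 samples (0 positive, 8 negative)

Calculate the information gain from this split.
0.4336 bits

Information Gain = H(Y) - H(Y|Feature)

Before split:
P(positive) = 2/11 = 0.1818
H(Y) = 0.6840 bits

After split:
Feature=0: H = 0.9183 bits (weight = 3/11)
Feature=1: H = 0.0000 bits (weight = 8/11)
H(Y|Feature) = (3/11)×0.9183 + (8/11)×0.0000 = 0.2504 bits

Information Gain = 0.6840 - 0.2504 = 0.4336 bits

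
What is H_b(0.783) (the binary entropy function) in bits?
0.7547 bits

The binary entropy function is:
H(p) = -p log(p) - (1-p) log(1-p)

H(0.783) = -0.783 × log_2(0.783) - 0.217 × log_2(0.217)
H(0.783) = 0.7547 bits

Note: Binary entropy is maximized at p=0.5 (H=1 bit) and minimized at p=0 or p=1 (H=0).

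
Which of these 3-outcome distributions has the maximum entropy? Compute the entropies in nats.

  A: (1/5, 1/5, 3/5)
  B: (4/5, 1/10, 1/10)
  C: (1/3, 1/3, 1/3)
C

For a discrete distribution over n outcomes, entropy is maximized by the uniform distribution.

Computing entropies:
H(A) = 0.9503 nats
H(B) = 0.6390 nats
H(C) = 1.0986 nats

The uniform distribution (where all probabilities equal 1/3) achieves the maximum entropy of log_e(3) = 1.0986 nats.

Distribution C has the highest entropy.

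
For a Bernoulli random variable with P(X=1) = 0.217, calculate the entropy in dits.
0.2272 dits

The binary entropy function is:
H(p) = -p log(p) - (1-p) log(1-p)

H(0.217) = -0.217 × log_10(0.217) - 0.783 × log_10(0.783)
H(0.217) = 0.2272 dits

Note: Binary entropy is maximized at p=0.5 (H=1 bit) and minimized at p=0 or p=1 (H=0).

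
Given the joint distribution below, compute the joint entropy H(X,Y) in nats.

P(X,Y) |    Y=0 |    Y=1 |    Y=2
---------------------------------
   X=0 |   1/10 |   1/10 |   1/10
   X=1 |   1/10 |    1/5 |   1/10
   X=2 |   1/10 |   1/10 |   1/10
2.1640 nats

Joint entropy is H(X,Y) = -Σ_{x,y} p(x,y) log p(x,y).

Summing over all non-zero entries:
H(X,Y) = -[1/10·log_e(1/10) + 1/10·log_e(1/10) + 1/10·log_e(1/10) + 1/10·log_e(1/10) + 1/5·log_e(1/5) + 1/10·log_e(1/10) + 1/10·log_e(1/10) + 1/10·log_e(1/10) + 1/10·log_e(1/10)]
H(X,Y) = 2.1640 nats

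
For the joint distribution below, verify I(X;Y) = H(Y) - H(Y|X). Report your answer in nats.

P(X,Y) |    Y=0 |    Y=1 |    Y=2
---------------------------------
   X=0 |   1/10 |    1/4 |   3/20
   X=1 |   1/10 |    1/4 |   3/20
I(X;Y) = 0.0000 nats

Mutual information has multiple equivalent forms:
- I(X;Y) = H(X) - H(X|Y)
- I(X;Y) = H(Y) - H(Y|X)
- I(X;Y) = H(X) + H(Y) - H(X,Y)

Computing all quantities:
H(X) = 0.6931, H(Y) = 1.0297, H(X,Y) = 1.7228
H(X|Y) = 0.6931, H(Y|X) = 1.0297

Verification:
H(X) - H(X|Y) = 0.6931 - 0.6931 = 0.0000
H(Y) - H(Y|X) = 1.0297 - 1.0297 = 0.0000
H(X) + H(Y) - H(X,Y) = 0.6931 + 1.0297 - 1.7228 = 0.0000

All forms give I(X;Y) = 0.0000 nats. ✓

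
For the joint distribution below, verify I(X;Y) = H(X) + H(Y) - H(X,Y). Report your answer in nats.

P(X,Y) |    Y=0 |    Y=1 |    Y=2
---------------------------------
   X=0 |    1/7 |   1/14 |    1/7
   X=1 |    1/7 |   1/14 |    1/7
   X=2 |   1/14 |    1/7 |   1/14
I(X;Y) = 0.0428 nats

Mutual information has multiple equivalent forms:
- I(X;Y) = H(X) - H(X|Y)
- I(X;Y) = H(Y) - H(Y|X)
- I(X;Y) = H(X) + H(Y) - H(X,Y)

Computing all quantities:
H(X) = 1.0934, H(Y) = 1.0934, H(X,Y) = 2.1440
H(X|Y) = 1.0506, H(Y|X) = 1.0506

Verification:
H(X) - H(X|Y) = 1.0934 - 1.0506 = 0.0428
H(Y) - H(Y|X) = 1.0934 - 1.0506 = 0.0428
H(X) + H(Y) - H(X,Y) = 1.0934 + 1.0934 - 2.1440 = 0.0428

All forms give I(X;Y) = 0.0428 nats. ✓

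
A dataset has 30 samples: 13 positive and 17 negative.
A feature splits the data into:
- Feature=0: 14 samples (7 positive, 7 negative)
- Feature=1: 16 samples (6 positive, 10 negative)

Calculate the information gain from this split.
0.0114 bits

Information Gain = H(Y) - H(Y|Feature)

Before split:
P(positive) = 13/30 = 0.4333
H(Y) = 0.9871 bits

After split:
Feature=0: H = 1.0000 bits (weight = 14/30)
Feature=1: H = 0.9544 bits (weight = 16/30)
H(Y|Feature) = (14/30)×1.0000 + (16/30)×0.9544 = 0.9757 bits

Information Gain = 0.9871 - 0.9757 = 0.0114 bits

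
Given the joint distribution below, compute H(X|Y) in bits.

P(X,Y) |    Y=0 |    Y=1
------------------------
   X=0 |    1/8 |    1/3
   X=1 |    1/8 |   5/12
0.9933 bits

Using the chain rule: H(X|Y) = H(X,Y) - H(Y)

First, compute H(X,Y) = 1.8046 bits

Marginal P(Y) = (1/4, 3/4)
H(Y) = 0.8113 bits

H(X|Y) = H(X,Y) - H(Y) = 1.8046 - 0.8113 = 0.9933 bits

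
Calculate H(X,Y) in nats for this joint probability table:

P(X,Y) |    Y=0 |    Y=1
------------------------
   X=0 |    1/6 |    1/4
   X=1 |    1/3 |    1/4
1.3580 nats

Joint entropy is H(X,Y) = -Σ_{x,y} p(x,y) log p(x,y).

Summing over all non-zero entries:
H(X,Y) = -[1/6·log_e(1/6) + 1/4·log_e(1/4) + 1/3·log_e(1/3) + 1/4·log_e(1/4)]
H(X,Y) = 1.3580 nats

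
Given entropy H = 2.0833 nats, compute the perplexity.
8.0309

Perplexity is e^H (or exp(H) for natural log).

H = 2.0833 nats
Perplexity = e^2.0833 = 8.0309

Interpretation: The model's uncertainty is equivalent to choosing uniformly among 8.0 options.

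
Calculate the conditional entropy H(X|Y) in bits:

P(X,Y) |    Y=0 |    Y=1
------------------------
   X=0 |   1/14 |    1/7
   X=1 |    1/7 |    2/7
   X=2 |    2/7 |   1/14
1.3788 bits

Using the chain rule: H(X|Y) = H(X,Y) - H(Y)

First, compute H(X,Y) = 2.3788 bits

Marginal P(Y) = (1/2, 1/2)
H(Y) = 1.0000 bits

H(X|Y) = H(X,Y) - H(Y) = 2.3788 - 1.0000 = 1.3788 bits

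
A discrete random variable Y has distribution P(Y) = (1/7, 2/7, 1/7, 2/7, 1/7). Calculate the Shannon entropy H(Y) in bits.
2.2359 bits

Shannon entropy is H(X) = -Σ p(x) log p(x).

For P = (1/7, 2/7, 1/7, 2/7, 1/7):
H = -1/7 × log_2(1/7) -2/7 × log_2(2/7) -1/7 × log_2(1/7) -2/7 × log_2(2/7) -1/7 × log_2(1/7)
H = 2.2359 bits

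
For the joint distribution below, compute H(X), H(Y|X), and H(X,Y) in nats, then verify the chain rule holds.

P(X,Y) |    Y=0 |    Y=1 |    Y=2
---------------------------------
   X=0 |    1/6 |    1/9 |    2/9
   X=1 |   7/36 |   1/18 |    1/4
H(X,Y) = 1.7026, H(X) = 0.6931, H(Y|X) = 1.0094 (all in nats)

Chain rule: H(X,Y) = H(X) + H(Y|X)

Left side — joint entropy directly:
H(X,Y) = -Σ p(x,y) log p(x,y) = 1.7026 nats

Right side — compute H(Y|X) from the conditional distributions:
P(X) = (1/2, 1/2), so H(X) = 0.6931 nats
H(Y|X) = Σ_x P(X=x) · H(Y|X=x):
  P(Y|X=0) = (1/3, 2/9, 4/9), H(Y|X=0) = 1.0609, weight P(X=0) = 1/2
  P(Y|X=1) = (7/18, 1/9, 1/2), H(Y|X=1) = 0.9580, weight P(X=1) = 1/2
H(Y|X) = 1.0094 nats

H(X) + H(Y|X) = 0.6931 + 1.0094 = 1.7026 nats

Both sides equal 1.7026 nats. ✓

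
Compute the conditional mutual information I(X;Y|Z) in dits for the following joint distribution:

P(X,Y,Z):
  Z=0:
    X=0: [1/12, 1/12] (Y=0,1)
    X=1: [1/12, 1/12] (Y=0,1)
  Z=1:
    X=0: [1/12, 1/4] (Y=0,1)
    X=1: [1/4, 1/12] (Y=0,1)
0.0379 dits

Conditional mutual information: I(X;Y|Z) = H(X|Z) + H(Y|Z) - H(X,Y|Z)

H(Z) = 0.2764
H(X,Z) = 0.5775 → H(X|Z) = 0.3010
H(Y,Z) = 0.5775 → H(Y|Z) = 0.3010
H(X,Y,Z) = 0.8406 → H(X,Y|Z) = 0.5642

I(X;Y|Z) = 0.3010 + 0.3010 - 0.5642 = 0.0379 dits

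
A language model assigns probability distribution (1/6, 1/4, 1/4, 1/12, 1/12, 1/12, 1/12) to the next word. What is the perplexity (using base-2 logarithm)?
6.1723

Perplexity is 2^H (or exp(H) for natural log).

First, H = -Σ p log p = 2.6258 bits
Perplexity = 2^2.6258 = 6.1723

Interpretation: The model's uncertainty is equivalent to choosing uniformly among 6.2 options.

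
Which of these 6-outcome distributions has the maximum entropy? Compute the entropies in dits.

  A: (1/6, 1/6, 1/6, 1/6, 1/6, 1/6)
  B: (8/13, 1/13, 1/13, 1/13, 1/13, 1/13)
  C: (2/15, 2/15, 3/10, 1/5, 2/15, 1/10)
A

For a discrete distribution over n outcomes, entropy is maximized by the uniform distribution.

Computing entropies:
H(A) = 0.7782 dits
H(B) = 0.5582 dits
H(C) = 0.7467 dits

The uniform distribution (where all probabilities equal 1/6) achieves the maximum entropy of log_10(6) = 0.7782 dits.

Distribution A has the highest entropy.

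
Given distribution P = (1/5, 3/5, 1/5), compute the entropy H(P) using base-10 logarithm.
0.4127 dits

Shannon entropy is H(X) = -Σ p(x) log p(x).

For P = (1/5, 3/5, 1/5):
H = -1/5 × log_10(1/5) -3/5 × log_10(3/5) -1/5 × log_10(1/5)
H = 0.4127 dits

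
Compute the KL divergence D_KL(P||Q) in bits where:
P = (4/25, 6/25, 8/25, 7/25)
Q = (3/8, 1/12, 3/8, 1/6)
0.3060 bits

KL divergence: D_KL(P||Q) = Σ p(x) log(p(x)/q(x))

Computing term by term:
  x=0: 4/25 × log_2[(4/25)/(3/8)] = 4/25 × -1.2288 = -0.1966
  x=1: 6/25 × log_2[(6/25)/(1/12)] = 6/25 × 1.5261 = 0.3663
  x=2: 8/25 × log_2[(8/25)/(3/8)] = 8/25 × -0.2288 = -0.0732
  x=3: 7/25 × log_2[(7/25)/(1/6)] = 7/25 × 0.7485 = 0.2096

D_KL(P||Q) = 0.3060 bits

Note: KL divergence is always non-negative and equals 0 iff P = Q.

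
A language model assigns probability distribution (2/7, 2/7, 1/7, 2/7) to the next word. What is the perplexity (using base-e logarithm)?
3.8643

Perplexity is e^H (or exp(H) for natural log).

First, H = -Σ p log p = 1.3518 nats
Perplexity = e^1.3518 = 3.8643

Interpretation: The model's uncertainty is equivalent to choosing uniformly among 3.9 options.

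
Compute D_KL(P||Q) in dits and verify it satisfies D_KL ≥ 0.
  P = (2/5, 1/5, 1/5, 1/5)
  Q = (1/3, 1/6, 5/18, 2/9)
0.0098 dits

KL divergence satisfies the Gibbs inequality: D_KL(P||Q) ≥ 0 for all distributions P, Q.

D_KL(P||Q) = Σ p(x) log(p(x)/q(x))
Term by term:
  x=0: 2/5 × log_10[(2/5)/(1/3)] = 0.0317
  x=1: 1/5 × log_10[(1/5)/(1/6)] = 0.0158
  x=2: 1/5 × log_10[(1/5)/(5/18)] = -0.0285
  x=3: 1/5 × log_10[(1/5)/(2/9)] = -0.0092
D_KL(P||Q) = 0.0098 dits

D_KL(P||Q) = 0.0098 ≥ 0 ✓

This non-negativity is a fundamental property: relative entropy cannot be negative because it measures how different Q is from P.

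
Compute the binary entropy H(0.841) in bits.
0.6319 bits

The binary entropy function is:
H(p) = -p log(p) - (1-p) log(1-p)

H(0.841) = -0.841 × log_2(0.841) - 0.159 × log_2(0.159)
H(0.841) = 0.6319 bits

Note: Binary entropy is maximized at p=0.5 (H=1 bit) and minimized at p=0 or p=1 (H=0).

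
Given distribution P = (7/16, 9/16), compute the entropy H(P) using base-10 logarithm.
0.2976 dits

Shannon entropy is H(X) = -Σ p(x) log p(x).

For P = (7/16, 9/16):
H = -7/16 × log_10(7/16) -9/16 × log_10(9/16)
H = 0.2976 dits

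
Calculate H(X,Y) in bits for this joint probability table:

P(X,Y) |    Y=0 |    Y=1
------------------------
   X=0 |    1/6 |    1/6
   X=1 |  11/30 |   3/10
1.9135 bits

Joint entropy is H(X,Y) = -Σ_{x,y} p(x,y) log p(x,y).

Summing over all non-zero entries:
H(X,Y) = -[1/6·log_2(1/6) + 1/6·log_2(1/6) + 11/30·log_2(11/30) + 3/10·log_2(3/10)]
H(X,Y) = 1.9135 bits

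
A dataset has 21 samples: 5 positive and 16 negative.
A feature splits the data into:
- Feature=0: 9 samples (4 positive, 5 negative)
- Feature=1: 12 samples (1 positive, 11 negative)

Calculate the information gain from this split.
0.1306 bits

Information Gain = H(Y) - H(Y|Feature)

Before split:
P(positive) = 5/21 = 0.2381
H(Y) = 0.7919 bits

After split:
Feature=0: H = 0.9911 bits (weight = 9/21)
Feature=1: H = 0.4138 bits (weight = 12/21)
H(Y|Feature) = (9/21)×0.9911 + (12/21)×0.4138 = 0.6612 bits

Information Gain = 0.7919 - 0.6612 = 0.1306 bits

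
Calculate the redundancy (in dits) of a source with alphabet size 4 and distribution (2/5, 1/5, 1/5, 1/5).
0.0235 dits

Redundancy measures how far a source is from maximum entropy:
R = H_max - H(X)

Maximum entropy for 4 symbols: H_max = log_10(4) = 0.6021 dits
Actual entropy: H(X) = 0.5786 dits
Redundancy: R = 0.6021 - 0.5786 = 0.0235 dits

This redundancy represents potential for compression: the source could be compressed by 0.0235 dits per symbol.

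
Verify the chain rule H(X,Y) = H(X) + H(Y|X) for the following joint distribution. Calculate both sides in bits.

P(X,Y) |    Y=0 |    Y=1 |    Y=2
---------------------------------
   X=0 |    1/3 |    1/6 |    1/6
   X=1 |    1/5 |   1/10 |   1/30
H(X,Y) = 2.3501, H(X) = 0.9183, H(Y|X) = 1.4318 (all in bits)

Chain rule: H(X,Y) = H(X) + H(Y|X)

Left side — joint entropy directly:
H(X,Y) = -Σ p(x,y) log p(x,y) = 2.3501 bits

Right side — compute H(Y|X) from the conditional distributions:
P(X) = (2/3, 1/3), so H(X) = 0.9183 bits
H(Y|X) = Σ_x P(X=x) · H(Y|X=x):
  P(Y|X=0) = (1/2, 1/4, 1/4), H(Y|X=0) = 1.5000, weight P(X=0) = 2/3
  P(Y|X=1) = (3/5, 3/10, 1/10), H(Y|X=1) = 1.2955, weight P(X=1) = 1/3
H(Y|X) = 1.4318 bits

H(X) + H(Y|X) = 0.9183 + 1.4318 = 2.3501 bits

Both sides equal 2.3501 bits. ✓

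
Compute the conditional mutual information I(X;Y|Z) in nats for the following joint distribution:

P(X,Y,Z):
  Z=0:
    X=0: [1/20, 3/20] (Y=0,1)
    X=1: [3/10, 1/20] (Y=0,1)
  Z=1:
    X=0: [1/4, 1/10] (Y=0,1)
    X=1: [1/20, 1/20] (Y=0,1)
0.1122 nats

Conditional mutual information: I(X;Y|Z) = H(X|Z) + H(Y|Z) - H(X,Y|Z)

H(Z) = 0.6881
H(X,Z) = 1.2870 → H(X|Z) = 0.5989
H(Y,Z) = 1.3351 → H(Y|Z) = 0.6469
H(X,Y,Z) = 1.8217 → H(X,Y|Z) = 1.1336

I(X;Y|Z) = 0.5989 + 0.6469 - 1.1336 = 0.1122 nats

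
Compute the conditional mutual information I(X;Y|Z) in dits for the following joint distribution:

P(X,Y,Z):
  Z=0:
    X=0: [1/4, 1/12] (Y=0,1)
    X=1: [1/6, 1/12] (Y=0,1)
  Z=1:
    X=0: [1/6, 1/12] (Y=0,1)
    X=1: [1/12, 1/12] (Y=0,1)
0.0036 dits

Conditional mutual information: I(X;Y|Z) = H(X|Z) + H(Y|Z) - H(X,Y|Z)

H(Z) = 0.2950
H(X,Z) = 0.5898 → H(X|Z) = 0.2948
H(Y,Z) = 0.5683 → H(Y|Z) = 0.2734
H(X,Y,Z) = 0.8596 → H(X,Y|Z) = 0.5646

I(X;Y|Z) = 0.2948 + 0.2734 - 0.5646 = 0.0036 dits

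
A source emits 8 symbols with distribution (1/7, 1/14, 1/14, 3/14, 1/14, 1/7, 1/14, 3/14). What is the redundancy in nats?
0.1093 nats

Redundancy measures how far a source is from maximum entropy:
R = H_max - H(X)

Maximum entropy for 8 symbols: H_max = log_e(8) = 2.0794 nats
Actual entropy: H(X) = 1.9702 nats
Redundancy: R = 2.0794 - 1.9702 = 0.1093 nats

This redundancy represents potential for compression: the source could be compressed by 0.1093 nats per symbol.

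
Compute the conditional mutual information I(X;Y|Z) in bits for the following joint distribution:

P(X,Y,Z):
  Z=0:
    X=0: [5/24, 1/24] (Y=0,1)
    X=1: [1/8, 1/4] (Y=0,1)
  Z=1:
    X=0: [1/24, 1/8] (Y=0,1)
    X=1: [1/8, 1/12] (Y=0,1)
0.1503 bits

Conditional mutual information: I(X;Y|Z) = H(X|Z) + H(Y|Z) - H(X,Y|Z)

H(Z) = 0.9544
H(X,Z) = 1.9329 → H(X|Z) = 0.9785
H(Y,Z) = 1.9491 → H(Y|Z) = 0.9946
H(X,Y,Z) = 2.7773 → H(X,Y|Z) = 1.8229

I(X;Y|Z) = 0.9785 + 0.9946 - 1.8229 = 0.1503 bits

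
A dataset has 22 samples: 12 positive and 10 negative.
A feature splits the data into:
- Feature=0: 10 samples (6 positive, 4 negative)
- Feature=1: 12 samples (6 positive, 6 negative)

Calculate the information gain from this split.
0.0072 bits

Information Gain = H(Y) - H(Y|Feature)

Before split:
P(positive) = 12/22 = 0.5455
H(Y) = 0.9940 bits

After split:
Feature=0: H = 0.9710 bits (weight = 10/22)
Feature=1: H = 1.0000 bits (weight = 12/22)
H(Y|Feature) = (10/22)×0.9710 + (12/22)×1.0000 = 0.9868 bits

Information Gain = 0.9940 - 0.9868 = 0.0072 bits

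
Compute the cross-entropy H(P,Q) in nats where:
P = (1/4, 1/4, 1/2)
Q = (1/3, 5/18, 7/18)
1.0671 nats

Cross-entropy: H(P,Q) = -Σ p(x) log q(x)

Alternatively: H(P,Q) = H(P) + D_KL(P||Q)
H(P) = 1.0397 nats
D_KL(P||Q) = 0.0274 nats

H(P,Q) = 1.0397 + 0.0274 = 1.0671 nats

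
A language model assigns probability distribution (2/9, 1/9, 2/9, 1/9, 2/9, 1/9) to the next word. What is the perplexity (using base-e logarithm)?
5.6696

Perplexity is e^H (or exp(H) for natural log).

First, H = -Σ p log p = 1.7351 nats
Perplexity = e^1.7351 = 5.6696

Interpretation: The model's uncertainty is equivalent to choosing uniformly among 5.7 options.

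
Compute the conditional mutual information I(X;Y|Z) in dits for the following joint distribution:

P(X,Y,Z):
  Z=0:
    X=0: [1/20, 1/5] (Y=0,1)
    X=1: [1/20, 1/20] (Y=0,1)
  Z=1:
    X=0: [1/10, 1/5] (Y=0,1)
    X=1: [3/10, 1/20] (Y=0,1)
0.0493 dits

Conditional mutual information: I(X;Y|Z) = H(X|Z) + H(Y|Z) - H(X,Y|Z)

H(Z) = 0.2812
H(X,Z) = 0.5670 → H(X|Z) = 0.2858
H(Y,Z) = 0.5602 → H(Y|Z) = 0.2790
H(X,Y,Z) = 0.7967 → H(X,Y|Z) = 0.5155

I(X;Y|Z) = 0.2858 + 0.2790 - 0.5155 = 0.0493 dits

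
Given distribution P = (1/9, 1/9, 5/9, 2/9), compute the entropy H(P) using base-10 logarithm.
0.4990 dits

Shannon entropy is H(X) = -Σ p(x) log p(x).

For P = (1/9, 1/9, 5/9, 2/9):
H = -1/9 × log_10(1/9) -1/9 × log_10(1/9) -5/9 × log_10(5/9) -2/9 × log_10(2/9)
H = 0.4990 dits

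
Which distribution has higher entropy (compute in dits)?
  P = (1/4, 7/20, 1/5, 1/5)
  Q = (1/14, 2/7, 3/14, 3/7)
P

Computing entropies in dits:
H(P) = 0.5897
H(Q) = 0.5384

Distribution P has higher entropy.

Intuition: The distribution closer to uniform (more spread out) has higher entropy.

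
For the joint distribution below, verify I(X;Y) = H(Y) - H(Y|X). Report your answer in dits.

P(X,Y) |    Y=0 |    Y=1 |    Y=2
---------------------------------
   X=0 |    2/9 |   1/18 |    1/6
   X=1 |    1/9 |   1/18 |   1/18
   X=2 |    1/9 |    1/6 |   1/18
I(X;Y) = 0.0308 dits

Mutual information has multiple equivalent forms:
- I(X;Y) = H(X) - H(X|Y)
- I(X;Y) = H(Y) - H(Y|X)
- I(X;Y) = H(X) + H(Y) - H(X,Y)

Computing all quantities:
H(X) = 0.4607, H(Y) = 0.4656, H(X,Y) = 0.8955
H(X|Y) = 0.4300, H(Y|X) = 0.4348

Verification:
H(X) - H(X|Y) = 0.4607 - 0.4300 = 0.0308
H(Y) - H(Y|X) = 0.4656 - 0.4348 = 0.0308
H(X) + H(Y) - H(X,Y) = 0.4607 + 0.4656 - 0.8955 = 0.0308

All forms give I(X;Y) = 0.0308 dits. ✓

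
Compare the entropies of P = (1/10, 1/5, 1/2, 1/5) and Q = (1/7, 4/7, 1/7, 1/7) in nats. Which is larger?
P

Computing entropies in nats:
H(P) = 1.2206
H(Q) = 1.1537

Distribution P has higher entropy.

Intuition: The distribution closer to uniform (more spread out) has higher entropy.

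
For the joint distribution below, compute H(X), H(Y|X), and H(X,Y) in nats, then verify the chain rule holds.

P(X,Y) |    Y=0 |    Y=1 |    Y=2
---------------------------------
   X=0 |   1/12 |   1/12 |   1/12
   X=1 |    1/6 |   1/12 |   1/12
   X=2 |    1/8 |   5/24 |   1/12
H(X,Y) = 2.1278, H(X) = 1.0776, H(Y|X) = 1.0502 (all in nats)

Chain rule: H(X,Y) = H(X) + H(Y|X)

Left side — joint entropy directly:
H(X,Y) = -Σ p(x,y) log p(x,y) = 2.1278 nats

Right side — compute H(Y|X) from the conditional distributions:
P(X) = (1/4, 1/3, 5/12), so H(X) = 1.0776 nats
H(Y|X) = Σ_x P(X=x) · H(Y|X=x):
  P(Y|X=0) = (1/3, 1/3, 1/3), H(Y|X=0) = 1.0986, weight P(X=0) = 1/4
  P(Y|X=1) = (1/2, 1/4, 1/4), H(Y|X=1) = 1.0397, weight P(X=1) = 1/3
  P(Y|X=2) = (3/10, 1/2, 1/5), H(Y|X=2) = 1.0297, weight P(X=2) = 5/12
H(Y|X) = 1.0502 nats

H(X) + H(Y|X) = 1.0776 + 1.0502 = 2.1278 nats

Both sides equal 2.1278 nats. ✓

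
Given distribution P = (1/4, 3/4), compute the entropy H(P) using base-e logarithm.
0.5623 nats

Shannon entropy is H(X) = -Σ p(x) log p(x).

For P = (1/4, 3/4):
H = -1/4 × log_e(1/4) -3/4 × log_e(3/4)
H = 0.5623 nats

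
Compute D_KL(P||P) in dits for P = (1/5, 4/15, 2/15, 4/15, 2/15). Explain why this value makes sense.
0.0000 dits

KL divergence satisfies the Gibbs inequality: D_KL(P||Q) ≥ 0 for all distributions P, Q.

D_KL(P||Q) = Σ p(x) log(p(x)/q(x))
Each term is p(x) × log_10(p(x)/p(x)) = p(x) × log_10(1) = 0, so the sum is 0.
D_KL(P||Q) = 0.0000 dits

When P = Q, the KL divergence is exactly 0, as there is no 'divergence' between identical distributions.

This non-negativity is a fundamental property: relative entropy cannot be negative because it measures how different Q is from P.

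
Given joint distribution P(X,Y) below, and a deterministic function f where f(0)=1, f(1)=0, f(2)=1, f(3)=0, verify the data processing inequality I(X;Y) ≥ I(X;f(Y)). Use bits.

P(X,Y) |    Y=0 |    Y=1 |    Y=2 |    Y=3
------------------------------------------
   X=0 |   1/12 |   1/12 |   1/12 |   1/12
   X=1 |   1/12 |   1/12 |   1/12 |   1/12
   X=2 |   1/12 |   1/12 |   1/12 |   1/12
I(X;Y) = 0.0000, I(X;f(Y)) = 0.0000, inequality holds: 0.0000 ≥ 0.0000

Data Processing Inequality: For any Markov chain X → Y → Z, we have I(X;Y) ≥ I(X;Z).

Here Z = f(Y) is a deterministic function of Y, forming X → Y → Z.

Original I(X;Y) = 0.0000 bits

After applying f:
P(X,Z) where Z=f(Y):
- P(X,Z=0) = P(X,Y=1) + P(X,Y=3)
- P(X,Z=1) = P(X,Y=0) + P(X,Y=2)

I(X;Z) = I(X;f(Y)) = 0.0000 bits

Verification: 0.0000 ≥ 0.0000 ✓

Information cannot be created by processing; the function f can only lose information about X.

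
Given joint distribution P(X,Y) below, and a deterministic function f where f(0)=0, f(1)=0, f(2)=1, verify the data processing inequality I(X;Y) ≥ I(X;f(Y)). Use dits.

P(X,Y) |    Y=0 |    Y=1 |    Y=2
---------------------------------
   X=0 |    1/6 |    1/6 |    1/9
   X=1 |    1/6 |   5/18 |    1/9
I(X;Y) = 0.0034, I(X;f(Y)) = 0.0008, inequality holds: 0.0034 ≥ 0.0008

Data Processing Inequality: For any Markov chain X → Y → Z, we have I(X;Y) ≥ I(X;Z).

Here Z = f(Y) is a deterministic function of Y, forming X → Y → Z.

Original I(X;Y) = 0.0034 dits

After applying f:
P(X,Z) where Z=f(Y):
- P(X,Z=0) = P(X,Y=0) + P(X,Y=1)
- P(X,Z=1) = P(X,Y=2)

I(X;Z) = I(X;f(Y)) = 0.0008 dits

Verification: 0.0034 ≥ 0.0008 ✓

Information cannot be created by processing; the function f can only lose information about X.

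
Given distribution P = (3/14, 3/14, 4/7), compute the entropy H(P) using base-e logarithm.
0.9800 nats

Shannon entropy is H(X) = -Σ p(x) log p(x).

For P = (3/14, 3/14, 4/7):
H = -3/14 × log_e(3/14) -3/14 × log_e(3/14) -4/7 × log_e(4/7)
H = 0.9800 nats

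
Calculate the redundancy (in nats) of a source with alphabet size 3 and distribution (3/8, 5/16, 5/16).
0.0038 nats

Redundancy measures how far a source is from maximum entropy:
R = H_max - H(X)

Maximum entropy for 3 symbols: H_max = log_e(3) = 1.0986 nats
Actual entropy: H(X) = 1.0948 nats
Redundancy: R = 1.0986 - 1.0948 = 0.0038 nats

This redundancy represents potential for compression: the source could be compressed by 0.0038 nats per symbol.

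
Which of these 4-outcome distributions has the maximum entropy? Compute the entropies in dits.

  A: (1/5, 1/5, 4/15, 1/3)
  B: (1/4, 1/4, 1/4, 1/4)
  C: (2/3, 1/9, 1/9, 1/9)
B

For a discrete distribution over n outcomes, entropy is maximized by the uniform distribution.

Computing entropies:
H(A) = 0.5917 dits
H(B) = 0.6021 dits
H(C) = 0.4355 dits

The uniform distribution (where all probabilities equal 1/4) achieves the maximum entropy of log_10(4) = 0.6021 dits.

Distribution B has the highest entropy.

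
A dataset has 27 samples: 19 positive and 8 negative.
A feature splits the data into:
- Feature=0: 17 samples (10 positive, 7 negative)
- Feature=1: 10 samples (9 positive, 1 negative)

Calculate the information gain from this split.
0.0876 bits

Information Gain = H(Y) - H(Y|Feature)

Before split:
P(positive) = 19/27 = 0.7037
H(Y) = 0.8767 bits

After split:
Feature=0: H = 0.9774 bits (weight = 17/27)
Feature=1: H = 0.4690 bits (weight = 10/27)
H(Y|Feature) = (17/27)×0.9774 + (10/27)×0.4690 = 0.7891 bits

Information Gain = 0.8767 - 0.7891 = 0.0876 bits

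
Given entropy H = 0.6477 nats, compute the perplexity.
1.9111

Perplexity is e^H (or exp(H) for natural log).

H = 0.6477 nats
Perplexity = e^0.6477 = 1.9111

Interpretation: The model's uncertainty is equivalent to choosing uniformly among 1.9 options.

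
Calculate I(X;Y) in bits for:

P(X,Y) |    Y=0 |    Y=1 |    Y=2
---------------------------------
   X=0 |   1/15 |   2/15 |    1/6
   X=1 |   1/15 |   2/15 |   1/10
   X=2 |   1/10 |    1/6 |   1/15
0.0386 bits

Mutual information: I(X;Y) = H(X) + H(Y) - H(X,Y)

Marginals:
P(X) = (11/30, 3/10, 1/3), H(X) = 1.5801 bits
P(Y) = (7/30, 13/30, 1/3), H(Y) = 1.5410 bits

Joint entropy: H(X,Y) = 3.0826 bits

I(X;Y) = 1.5801 + 1.5410 - 3.0826 = 0.0386 bits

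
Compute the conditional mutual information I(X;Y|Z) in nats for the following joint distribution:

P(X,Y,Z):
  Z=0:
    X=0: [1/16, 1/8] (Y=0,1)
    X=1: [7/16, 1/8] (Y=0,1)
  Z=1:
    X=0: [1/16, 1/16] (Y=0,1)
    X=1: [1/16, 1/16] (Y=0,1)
0.0601 nats

Conditional mutual information: I(X;Y|Z) = H(X|Z) + H(Y|Z) - H(X,Y|Z)

H(Z) = 0.5623
H(X,Z) = 1.1574 → H(X|Z) = 0.5950
H(Y,Z) = 1.2130 → H(Y|Z) = 0.6507
H(X,Y,Z) = 1.7480 → H(X,Y|Z) = 1.1856

I(X;Y|Z) = 0.5950 + 0.6507 - 1.1856 = 0.0601 nats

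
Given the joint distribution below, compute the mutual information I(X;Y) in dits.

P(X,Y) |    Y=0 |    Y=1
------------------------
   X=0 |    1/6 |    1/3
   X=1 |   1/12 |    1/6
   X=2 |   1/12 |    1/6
0.0000 dits

Mutual information: I(X;Y) = H(X) + H(Y) - H(X,Y)

Marginals:
P(X) = (1/2, 1/4, 1/4), H(X) = 0.4515 dits
P(Y) = (1/3, 2/3), H(Y) = 0.2764 dits

Joint entropy: H(X,Y) = 0.7280 dits

I(X;Y) = 0.4515 + 0.2764 - 0.7280 = 0.0000 dits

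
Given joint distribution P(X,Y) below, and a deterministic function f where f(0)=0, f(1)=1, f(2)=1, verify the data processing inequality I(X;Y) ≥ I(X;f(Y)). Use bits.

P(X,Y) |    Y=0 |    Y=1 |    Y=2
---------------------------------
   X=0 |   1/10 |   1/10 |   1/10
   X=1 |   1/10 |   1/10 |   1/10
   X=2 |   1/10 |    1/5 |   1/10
I(X;Y) = 0.0200, I(X;f(Y)) = 0.0058, inequality holds: 0.0200 ≥ 0.0058

Data Processing Inequality: For any Markov chain X → Y → Z, we have I(X;Y) ≥ I(X;Z).

Here Z = f(Y) is a deterministic function of Y, forming X → Y → Z.

Original I(X;Y) = 0.0200 bits

After applying f:
P(X,Z) where Z=f(Y):
- P(X,Z=0) = P(X,Y=0)
- P(X,Z=1) = P(X,Y=1) + P(X,Y=2)

I(X;Z) = I(X;f(Y)) = 0.0058 bits

Verification: 0.0200 ≥ 0.0058 ✓

Information cannot be created by processing; the function f can only lose information about X.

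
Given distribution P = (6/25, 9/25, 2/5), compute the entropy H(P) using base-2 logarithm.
1.5535 bits

Shannon entropy is H(X) = -Σ p(x) log p(x).

For P = (6/25, 9/25, 2/5):
H = -6/25 × log_2(6/25) -9/25 × log_2(9/25) -2/5 × log_2(2/5)
H = 1.5535 bits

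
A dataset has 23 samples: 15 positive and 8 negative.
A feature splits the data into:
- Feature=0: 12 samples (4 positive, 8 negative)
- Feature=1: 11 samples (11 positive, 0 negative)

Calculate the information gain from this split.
0.4530 bits

Information Gain = H(Y) - H(Y|Feature)

Before split:
P(positive) = 15/23 = 0.6522
H(Y) = 0.9321 bits

After split:
Feature=0: H = 0.9183 bits (weight = 12/23)
Feature=1: H = 0.0000 bits (weight = 11/23)
H(Y|Feature) = (12/23)×0.9183 + (11/23)×0.0000 = 0.4791 bits

Information Gain = 0.9321 - 0.4791 = 0.4530 bits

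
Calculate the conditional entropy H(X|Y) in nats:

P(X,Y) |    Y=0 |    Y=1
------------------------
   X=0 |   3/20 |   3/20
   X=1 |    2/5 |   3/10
0.6087 nats

Using the chain rule: H(X|Y) = H(X,Y) - H(Y)

First, compute H(X,Y) = 1.2968 nats

Marginal P(Y) = (11/20, 9/20)
H(Y) = 0.6881 nats

H(X|Y) = H(X,Y) - H(Y) = 1.2968 - 0.6881 = 0.6087 nats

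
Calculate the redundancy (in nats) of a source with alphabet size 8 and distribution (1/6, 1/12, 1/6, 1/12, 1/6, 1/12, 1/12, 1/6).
0.0566 nats

Redundancy measures how far a source is from maximum entropy:
R = H_max - H(X)

Maximum entropy for 8 symbols: H_max = log_e(8) = 2.0794 nats
Actual entropy: H(X) = 2.0228 nats
Redundancy: R = 2.0794 - 2.0228 = 0.0566 nats

This redundancy represents potential for compression: the source could be compressed by 0.0566 nats per symbol.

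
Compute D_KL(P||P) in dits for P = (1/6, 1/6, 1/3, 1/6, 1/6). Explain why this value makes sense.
0.0000 dits

KL divergence satisfies the Gibbs inequality: D_KL(P||Q) ≥ 0 for all distributions P, Q.

D_KL(P||Q) = Σ p(x) log(p(x)/q(x))
Each term is p(x) × log_10(p(x)/p(x)) = p(x) × log_10(1) = 0, so the sum is 0.
D_KL(P||Q) = 0.0000 dits

When P = Q, the KL divergence is exactly 0, as there is no 'divergence' between identical distributions.

This non-negativity is a fundamental property: relative entropy cannot be negative because it measures how different Q is from P.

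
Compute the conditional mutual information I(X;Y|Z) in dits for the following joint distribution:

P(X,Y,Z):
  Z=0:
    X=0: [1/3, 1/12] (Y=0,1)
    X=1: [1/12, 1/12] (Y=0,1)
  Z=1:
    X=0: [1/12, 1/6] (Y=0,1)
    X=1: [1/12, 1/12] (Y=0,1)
0.0133 dits

Conditional mutual information: I(X;Y|Z) = H(X|Z) + H(Y|Z) - H(X,Y|Z)

H(Z) = 0.2950
H(X,Z) = 0.5683 → H(X|Z) = 0.2734
H(Y,Z) = 0.5683 → H(Y|Z) = 0.2734
H(X,Y,Z) = 0.8283 → H(X,Y|Z) = 0.5334

I(X;Y|Z) = 0.2734 + 0.2734 - 0.5334 = 0.0133 dits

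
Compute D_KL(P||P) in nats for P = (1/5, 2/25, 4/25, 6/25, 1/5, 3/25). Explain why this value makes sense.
0.0000 nats

KL divergence satisfies the Gibbs inequality: D_KL(P||Q) ≥ 0 for all distributions P, Q.

D_KL(P||Q) = Σ p(x) log(p(x)/q(x))
Each term is p(x) × log_e(p(x)/p(x)) = p(x) × log_e(1) = 0, so the sum is 0.
D_KL(P||Q) = 0.0000 nats

When P = Q, the KL divergence is exactly 0, as there is no 'divergence' between identical distributions.

This non-negativity is a fundamental property: relative entropy cannot be negative because it measures how different Q is from P.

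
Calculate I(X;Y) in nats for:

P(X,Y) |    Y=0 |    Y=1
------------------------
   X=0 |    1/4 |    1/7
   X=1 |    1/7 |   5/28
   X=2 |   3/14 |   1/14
0.0310 nats

Mutual information: I(X;Y) = H(X) + H(Y) - H(X,Y)

Marginals:
P(X) = (11/28, 9/28, 2/7), H(X) = 1.0898 nats
P(Y) = (17/28, 11/28), H(Y) = 0.6700 nats

Joint entropy: H(X,Y) = 1.7288 nats

I(X;Y) = 1.0898 + 0.6700 - 1.7288 = 0.0310 nats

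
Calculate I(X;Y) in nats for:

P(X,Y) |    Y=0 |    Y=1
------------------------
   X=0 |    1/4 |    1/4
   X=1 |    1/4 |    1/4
0.0000 nats

Mutual information: I(X;Y) = H(X) + H(Y) - H(X,Y)

Marginals:
P(X) = (1/2, 1/2), H(X) = 0.6931 nats
P(Y) = (1/2, 1/2), H(Y) = 0.6931 nats

Joint entropy: H(X,Y) = 1.3863 nats

I(X;Y) = 0.6931 + 0.6931 - 1.3863 = 0.0000 nats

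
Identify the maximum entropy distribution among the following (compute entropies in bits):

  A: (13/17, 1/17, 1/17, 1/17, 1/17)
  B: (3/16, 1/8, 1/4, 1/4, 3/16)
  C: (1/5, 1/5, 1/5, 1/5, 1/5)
C

For a discrete distribution over n outcomes, entropy is maximized by the uniform distribution.

Computing entropies:
H(A) = 1.2577 bits
H(B) = 2.2806 bits
H(C) = 2.3219 bits

The uniform distribution (where all probabilities equal 1/5) achieves the maximum entropy of log_2(5) = 2.3219 bits.

Distribution C has the highest entropy.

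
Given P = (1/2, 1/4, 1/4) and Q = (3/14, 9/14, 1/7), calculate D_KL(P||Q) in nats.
0.3274 nats

KL divergence: D_KL(P||Q) = Σ p(x) log(p(x)/q(x))

Computing term by term:
  x=0: 1/2 × log_e[(1/2)/(3/14)] = 1/2 × 0.8473 = 0.4236
  x=1: 1/4 × log_e[(1/4)/(9/14)] = 1/4 × -0.9445 = -0.2361
  x=2: 1/4 × log_e[(1/4)/(1/7)] = 1/4 × 0.5596 = 0.1399

D_KL(P||Q) = 0.3274 nats

Note: KL divergence is always non-negative and equals 0 iff P = Q.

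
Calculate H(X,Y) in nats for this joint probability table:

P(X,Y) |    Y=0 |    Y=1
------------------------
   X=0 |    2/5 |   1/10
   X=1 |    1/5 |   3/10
1.2799 nats

Joint entropy is H(X,Y) = -Σ_{x,y} p(x,y) log p(x,y).

Summing over all non-zero entries:
H(X,Y) = -[2/5·log_e(2/5) + 1/10·log_e(1/10) + 1/5·log_e(1/5) + 3/10·log_e(3/10)]
H(X,Y) = 1.2799 nats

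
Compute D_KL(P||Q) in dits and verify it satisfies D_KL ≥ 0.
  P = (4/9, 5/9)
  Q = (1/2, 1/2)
0.0027 dits

KL divergence satisfies the Gibbs inequality: D_KL(P||Q) ≥ 0 for all distributions P, Q.

D_KL(P||Q) = Σ p(x) log(p(x)/q(x))
Term by term:
  x=0: 4/9 × log_10[(4/9)/(1/2)] = -0.0227
  x=1: 5/9 × log_10[(5/9)/(1/2)] = 0.0254
D_KL(P||Q) = 0.0027 dits

D_KL(P||Q) = 0.0027 ≥ 0 ✓

This non-negativity is a fundamental property: relative entropy cannot be negative because it measures how different Q is from P.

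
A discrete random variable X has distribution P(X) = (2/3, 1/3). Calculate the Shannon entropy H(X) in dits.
0.2764 dits

Shannon entropy is H(X) = -Σ p(x) log p(x).

For P = (2/3, 1/3):
H = -2/3 × log_10(2/3) -1/3 × log_10(1/3)
H = 0.2764 dits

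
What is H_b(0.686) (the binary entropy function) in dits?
0.2702 dits

The binary entropy function is:
H(p) = -p log(p) - (1-p) log(1-p)

H(0.686) = -0.686 × log_10(0.686) - 0.314 × log_10(0.314)
H(0.686) = 0.2702 dits

Note: Binary entropy is maximized at p=0.5 (H=1 bit) and minimized at p=0 or p=1 (H=0).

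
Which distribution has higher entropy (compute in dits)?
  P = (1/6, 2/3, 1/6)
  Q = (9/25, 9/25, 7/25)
Q

Computing entropies in dits:
H(P) = 0.3768
H(Q) = 0.4743

Distribution Q has higher entropy.

Intuition: The distribution closer to uniform (more spread out) has higher entropy.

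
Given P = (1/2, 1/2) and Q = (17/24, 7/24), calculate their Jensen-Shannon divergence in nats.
0.0229 nats

Jensen-Shannon divergence is:
JSD(P||Q) = 0.5 × D_KL(P||M) + 0.5 × D_KL(Q||M)
where M = 0.5 × (P + Q) is the mixture distribution.

M = 0.5 × (1/2, 1/2) + 0.5 × (17/24, 7/24) = (0.604167, 0.395833)

D_KL(P||M) = 0.0222 nats
D_KL(Q||M) = 0.0236 nats

JSD(P||Q) = 0.5 × 0.0222 + 0.5 × 0.0236 = 0.0229 nats

Unlike KL divergence, JSD is symmetric and bounded: 0 ≤ JSD ≤ log(2).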